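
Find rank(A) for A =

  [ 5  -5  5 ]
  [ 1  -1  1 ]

rank = 1

ρ1 -> 1/5·ρ1
  [ 1  -1  1 ]
  [ 1  -1  1 ]
ρ2 -> ρ2 − ρ1
  [ 1  -1  1 ]
  [ 0   0  0 ]
The reduced form has 1 nonzero row.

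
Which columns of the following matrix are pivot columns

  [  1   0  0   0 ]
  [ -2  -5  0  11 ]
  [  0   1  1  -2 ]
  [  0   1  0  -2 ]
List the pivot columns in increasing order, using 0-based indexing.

ρ2 -> ρ2 + 2·ρ1
  [ 1   0  0   0 ]
  [ 0  -5  0  11 ]
  [ 0   1  1  -2 ]
  [ 0   1  0  -2 ]
ρ2 -> -1/5·ρ2
  [ 1  0  0      0 ]
  [ 0  1  0  -11/5 ]
  [ 0  1  1     -2 ]
  [ 0  1  0     -2 ]
ρ3 -> ρ3 − ρ2
  [ 1  0  0      0 ]
  [ 0  1  0  -11/5 ]
  [ 0  0  1    1/5 ]
  [ 0  1  0     -2 ]
ρ4 -> ρ4 − ρ2
  [ 1  0  0      0 ]
  [ 0  1  0  -11/5 ]
  [ 0  0  1    1/5 ]
  [ 0  0  0    1/5 ]
ρ4 -> 5·ρ4
  [ 1  0  0      0 ]
  [ 0  1  0  -11/5 ]
  [ 0  0  1    1/5 ]
  [ 0  0  0      1 ]
ρ3 -> ρ3 − 1/5·ρ4
  [ 1  0  0      0 ]
  [ 0  1  0  -11/5 ]
  [ 0  0  1      0 ]
  [ 0  0  0      1 ]
ρ2 -> ρ2 + 11/5·ρ4
  [ 1  0  0  0 ]
  [ 0  1  0  0 ]
  [ 0  0  1  0 ]
  [ 0  0  0  1 ]
Pivot columns are the columns containing a leading 1.

0, 1, 2, 3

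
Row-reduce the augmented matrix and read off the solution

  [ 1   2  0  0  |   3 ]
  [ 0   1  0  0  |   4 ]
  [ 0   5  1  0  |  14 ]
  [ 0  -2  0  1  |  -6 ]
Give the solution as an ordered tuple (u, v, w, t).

(-5, 4, -6, 2)

r3 -> r3 − 5·r2
  [ 1   2  0  0  |   3 ]
  [ 0   1  0  0  |   4 ]
  [ 0   0  1  0  |  -6 ]
  [ 0  -2  0  1  |  -6 ]
r4 -> r4 + 2·r2
  [ 1  2  0  0  |   3 ]
  [ 0  1  0  0  |   4 ]
  [ 0  0  1  0  |  -6 ]
  [ 0  0  0  1  |   2 ]
r1 -> r1 − 2·r2
  [ 1  0  0  0  |  -5 ]
  [ 0  1  0  0  |   4 ]
  [ 0  0  1  0  |  -6 ]
  [ 0  0  0  1  |   2 ]
Reading off the last column: u = -5, v = 4, w = -6, t = 2.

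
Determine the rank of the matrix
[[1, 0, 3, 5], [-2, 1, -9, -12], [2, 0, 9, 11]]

r2 ← r2 + 2·r1
r3 ← r3 − 2·r1
r3 ← 1/3·r3
r2 ← r2 + 3·r3
r1 ← r1 − 3·r3
The reduced form has 3 nonzero rows.

rank = 3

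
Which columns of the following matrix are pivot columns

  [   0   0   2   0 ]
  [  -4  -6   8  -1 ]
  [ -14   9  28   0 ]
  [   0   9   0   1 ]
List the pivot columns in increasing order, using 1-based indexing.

r1 <=> r2
  [  -4  -6   8  -1 ]
  [   0   0   2   0 ]
  [ -14   9  28   0 ]
  [   0   9   0   1 ]
r1 ← -1/4·r1
  [   1  3/2  -2  1/4 ]
  [   0    0   2    0 ]
  [ -14    9  28    0 ]
  [   0    9   0    1 ]
r3 ← r3 + 14·r1
  [ 1  3/2  -2  1/4 ]
  [ 0    0   2    0 ]
  [ 0   30   0  7/2 ]
  [ 0    9   0    1 ]
r2 <=> r3
  [ 1  3/2  -2  1/4 ]
  [ 0   30   0  7/2 ]
  [ 0    0   2    0 ]
  [ 0    9   0    1 ]
r2 ← 1/30·r2
  [ 1  3/2  -2   1/4 ]
  [ 0    1   0  7/60 ]
  [ 0    0   2     0 ]
  [ 0    9   0     1 ]
r4 ← r4 − 9·r2
  [ 1  3/2  -2    1/4 ]
  [ 0    1   0   7/60 ]
  [ 0    0   2      0 ]
  [ 0    0   0  -1/20 ]
r3 ← 1/2·r3
  [ 1  3/2  -2    1/4 ]
  [ 0    1   0   7/60 ]
  [ 0    0   1      0 ]
  [ 0    0   0  -1/20 ]
r4 ← -20·r4
  [ 1  3/2  -2   1/4 ]
  [ 0    1   0  7/60 ]
  [ 0    0   1     0 ]
  [ 0    0   0     1 ]
r2 ← r2 − 7/60·r4
  [ 1  3/2  -2  1/4 ]
  [ 0    1   0    0 ]
  [ 0    0   1    0 ]
  [ 0    0   0    1 ]
r1 ← r1 − 1/4·r4
  [ 1  3/2  -2  0 ]
  [ 0    1   0  0 ]
  [ 0    0   1  0 ]
  [ 0    0   0  1 ]
r1 ← r1 + 2·r3
  [ 1  3/2  0  0 ]
  [ 0    1  0  0 ]
  [ 0    0  1  0 ]
  [ 0    0  0  1 ]
r1 ← r1 − 3/2·r2
  [ 1  0  0  0 ]
  [ 0  1  0  0 ]
  [ 0  0  1  0 ]
  [ 0  0  0  1 ]
Pivot columns are the columns containing a leading 1.

1, 2, 3, 4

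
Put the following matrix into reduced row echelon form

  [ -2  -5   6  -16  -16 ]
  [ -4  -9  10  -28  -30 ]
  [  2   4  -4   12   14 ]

[[1, 0, 2, -2, 3], [0, 1, -2, 4, 2], [0, 0, 0, 0, 0]]

Multiply R1 by -1/2.
  [  1  5/2  -3    8    8 ]
  [ -4   -9  10  -28  -30 ]
  [  2    4  -4   12   14 ]
Add 4 times R1 to R2.
  [ 1  5/2  -3   8   8 ]
  [ 0    1  -2   4   2 ]
  [ 2    4  -4  12  14 ]
Subtract 2 times R1 from R3.
  [ 1  5/2  -3   8   8 ]
  [ 0    1  -2   4   2 ]
  [ 0   -1   2  -4  -2 ]
Add R2 to R3.
  [ 1  5/2  -3  8  8 ]
  [ 0    1  -2  4  2 ]
  [ 0    0   0  0  0 ]
Subtract 5/2 times R2 from R1.
  [ 1  0   2  -2  3 ]
  [ 0  1  -2   4  2 ]
  [ 0  0   0   0  0 ]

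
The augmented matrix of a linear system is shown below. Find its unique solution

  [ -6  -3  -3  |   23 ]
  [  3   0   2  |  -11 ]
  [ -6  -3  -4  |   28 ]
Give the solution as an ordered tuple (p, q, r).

(-1/3, -2, -5)

r1 ← -1/6·r1
  [  1  1/2  1/2  |  -23/6 ]
  [  3    0    2  |    -11 ]
  [ -6   -3   -4  |     28 ]
r2 ← r2 − 3·r1
  [  1   1/2  1/2  |  -23/6 ]
  [  0  -3/2  1/2  |    1/2 ]
  [ -6    -3   -4  |     28 ]
r3 ← r3 + 6·r1
  [ 1   1/2  1/2  |  -23/6 ]
  [ 0  -3/2  1/2  |    1/2 ]
  [ 0     0   -1  |      5 ]
r2 ← -2/3·r2
  [ 1  1/2   1/2  |  -23/6 ]
  [ 0    1  -1/3  |   -1/3 ]
  [ 0    0    -1  |      5 ]
r3 ← -1·r3
  [ 1  1/2   1/2  |  -23/6 ]
  [ 0    1  -1/3  |   -1/3 ]
  [ 0    0     1  |     -5 ]
r2 ← r2 + 1/3·r3
  [ 1  1/2  1/2  |  -23/6 ]
  [ 0    1    0  |     -2 ]
  [ 0    0    1  |     -5 ]
r1 ← r1 − 1/2·r3
  [ 1  1/2  0  |  -4/3 ]
  [ 0    1  0  |    -2 ]
  [ 0    0  1  |    -5 ]
r1 ← r1 − 1/2·r2
  [ 1  0  0  |  -1/3 ]
  [ 0  1  0  |    -2 ]
  [ 0  0  1  |    -5 ]
Reading off the last column: p = -1/3, q = -2, r = -5.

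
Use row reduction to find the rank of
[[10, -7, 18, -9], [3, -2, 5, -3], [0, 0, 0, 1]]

rank = 3

Multiply ρ1 by 1/10.
  [ 1  -7/10  9/5  -9/10 ]
  [ 3     -2    5     -3 ]
  [ 0      0    0      1 ]
Subtract 3 times ρ1 from ρ2.
  [ 1  -7/10   9/5  -9/10 ]
  [ 0   1/10  -2/5  -3/10 ]
  [ 0      0     0      1 ]
Multiply ρ2 by 10.
  [ 1  -7/10  9/5  -9/10 ]
  [ 0      1   -4     -3 ]
  [ 0      0    0      1 ]
Add 3 times ρ3 to ρ2.
  [ 1  -7/10  9/5  -9/10 ]
  [ 0      1   -4      0 ]
  [ 0      0    0      1 ]
Add 9/10 times ρ3 to ρ1.
  [ 1  -7/10  9/5  0 ]
  [ 0      1   -4  0 ]
  [ 0      0    0  1 ]
Add 7/10 times ρ2 to ρ1.
  [ 1  0  -1  0 ]
  [ 0  1  -4  0 ]
  [ 0  0   0  1 ]
The reduced form has 3 nonzero rows.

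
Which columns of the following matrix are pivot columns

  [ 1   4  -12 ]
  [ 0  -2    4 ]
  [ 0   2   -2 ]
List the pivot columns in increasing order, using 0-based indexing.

Multiply R2 by -1/2.
  [ 1  4  -12 ]
  [ 0  1   -2 ]
  [ 0  2   -2 ]
Subtract 2 times R2 from R3.
  [ 1  4  -12 ]
  [ 0  1   -2 ]
  [ 0  0    2 ]
Multiply R3 by 1/2.
  [ 1  4  -12 ]
  [ 0  1   -2 ]
  [ 0  0    1 ]
Add 2 times R3 to R2.
  [ 1  4  -12 ]
  [ 0  1    0 ]
  [ 0  0    1 ]
Add 12 times R3 to R1.
  [ 1  4  0 ]
  [ 0  1  0 ]
  [ 0  0  1 ]
Subtract 4 times R2 from R1.
  [ 1  0  0 ]
  [ 0  1  0 ]
  [ 0  0  1 ]
Pivot columns are the columns containing a leading 1.

0, 1, 2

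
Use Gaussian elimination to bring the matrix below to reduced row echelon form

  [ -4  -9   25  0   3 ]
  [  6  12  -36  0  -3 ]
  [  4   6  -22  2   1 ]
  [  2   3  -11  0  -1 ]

ρ1 → -1/4·ρ1
ρ2 → ρ2 − 6·ρ1
ρ3 → ρ3 − 4·ρ1
ρ4 → ρ4 − 2·ρ1
ρ2 → -2/3·ρ2
ρ3 → ρ3 + 3·ρ2
ρ4 → ρ4 + 3/2·ρ2
ρ3 → 1/2·ρ3
ρ4 → -1·ρ4
ρ3 → ρ3 − 1/2·ρ4
ρ2 → ρ2 + ρ4
ρ1 → ρ1 + 3/4·ρ4
ρ1 → ρ1 − 9/4·ρ2

[[1, 0, -4, 0, 0], [0, 1, -1, 0, 0], [0, 0, 0, 1, 0], [0, 0, 0, 0, 1]]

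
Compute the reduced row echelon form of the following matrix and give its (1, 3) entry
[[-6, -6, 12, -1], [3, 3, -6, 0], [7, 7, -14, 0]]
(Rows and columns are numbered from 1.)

ρ1 -> -1/6·ρ1
  [ 1  1   -2  1/6 ]
  [ 3  3   -6    0 ]
  [ 7  7  -14    0 ]
ρ2 -> ρ2 − 3·ρ1
  [ 1  1   -2   1/6 ]
  [ 0  0    0  -1/2 ]
  [ 7  7  -14     0 ]
ρ3 -> ρ3 − 7·ρ1
  [ 1  1  -2   1/6 ]
  [ 0  0   0  -1/2 ]
  [ 0  0   0  -7/6 ]
ρ2 -> -2·ρ2
  [ 1  1  -2   1/6 ]
  [ 0  0   0     1 ]
  [ 0  0   0  -7/6 ]
ρ3 -> ρ3 + 7/6·ρ2
  [ 1  1  -2  1/6 ]
  [ 0  0   0    1 ]
  [ 0  0   0    0 ]
ρ1 -> ρ1 − 1/6·ρ2
  [ 1  1  -2  0 ]
  [ 0  0   0  1 ]
  [ 0  0   0  0 ]

-2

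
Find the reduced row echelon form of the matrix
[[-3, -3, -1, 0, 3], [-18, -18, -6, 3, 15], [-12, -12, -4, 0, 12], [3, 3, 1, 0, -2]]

R1 → -1/3·R1
  [   1    1  1/3  0  -1 ]
  [ -18  -18   -6  3  15 ]
  [ -12  -12   -4  0  12 ]
  [   3    3    1  0  -2 ]
R2 → R2 + 18·R1
  [   1    1  1/3  0  -1 ]
  [   0    0    0  3  -3 ]
  [ -12  -12   -4  0  12 ]
  [   3    3    1  0  -2 ]
R3 → R3 + 12·R1
  [ 1  1  1/3  0  -1 ]
  [ 0  0    0  3  -3 ]
  [ 0  0    0  0   0 ]
  [ 3  3    1  0  -2 ]
R4 → R4 − 3·R1
  [ 1  1  1/3  0  -1 ]
  [ 0  0    0  3  -3 ]
  [ 0  0    0  0   0 ]
  [ 0  0    0  0   1 ]
R2 → 1/3·R2
  [ 1  1  1/3  0  -1 ]
  [ 0  0    0  1  -1 ]
  [ 0  0    0  0   0 ]
  [ 0  0    0  0   1 ]
R3 <-> R4
  [ 1  1  1/3  0  -1 ]
  [ 0  0    0  1  -1 ]
  [ 0  0    0  0   1 ]
  [ 0  0    0  0   0 ]
R2 → R2 + R3
  [ 1  1  1/3  0  -1 ]
  [ 0  0    0  1   0 ]
  [ 0  0    0  0   1 ]
  [ 0  0    0  0   0 ]
R1 → R1 + R3
  [ 1  1  1/3  0  0 ]
  [ 0  0    0  1  0 ]
  [ 0  0    0  0  1 ]
  [ 0  0    0  0  0 ]

[[1, 1, 1/3, 0, 0], [0, 0, 0, 1, 0], [0, 0, 0, 0, 1], [0, 0, 0, 0, 0]]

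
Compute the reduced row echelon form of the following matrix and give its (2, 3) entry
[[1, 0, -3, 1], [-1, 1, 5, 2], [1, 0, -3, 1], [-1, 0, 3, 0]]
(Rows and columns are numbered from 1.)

R2 -> R2 + R1
  [  1  0  -3  1 ]
  [  0  1   2  3 ]
  [  1  0  -3  1 ]
  [ -1  0   3  0 ]
R3 -> R3 − R1
  [  1  0  -3  1 ]
  [  0  1   2  3 ]
  [  0  0   0  0 ]
  [ -1  0   3  0 ]
R4 -> R4 + R1
  [ 1  0  -3  1 ]
  [ 0  1   2  3 ]
  [ 0  0   0  0 ]
  [ 0  0   0  1 ]
R3 <=> R4
  [ 1  0  -3  1 ]
  [ 0  1   2  3 ]
  [ 0  0   0  1 ]
  [ 0  0   0  0 ]
R2 -> R2 − 3·R3
  [ 1  0  -3  1 ]
  [ 0  1   2  0 ]
  [ 0  0   0  1 ]
  [ 0  0   0  0 ]
R1 -> R1 − R3
  [ 1  0  -3  0 ]
  [ 0  1   2  0 ]
  [ 0  0   0  1 ]
  [ 0  0   0  0 ]

2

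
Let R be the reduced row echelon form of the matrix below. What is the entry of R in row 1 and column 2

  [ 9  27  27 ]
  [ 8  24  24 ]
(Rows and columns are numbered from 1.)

3

r1 := 1/9·r1
r2 := r2 − 8·r1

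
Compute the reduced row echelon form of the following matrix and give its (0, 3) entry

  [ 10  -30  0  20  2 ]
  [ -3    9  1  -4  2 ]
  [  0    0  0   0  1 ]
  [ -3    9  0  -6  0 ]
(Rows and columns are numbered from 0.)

2

ρ1 := 1/10·ρ1
  [  1  -3  0   2  1/5 ]
  [ -3   9  1  -4    2 ]
  [  0   0  0   0    1 ]
  [ -3   9  0  -6    0 ]
ρ2 := ρ2 + 3·ρ1
  [  1  -3  0   2   1/5 ]
  [  0   0  1   2  13/5 ]
  [  0   0  0   0     1 ]
  [ -3   9  0  -6     0 ]
ρ4 := ρ4 + 3·ρ1
  [ 1  -3  0  2   1/5 ]
  [ 0   0  1  2  13/5 ]
  [ 0   0  0  0     1 ]
  [ 0   0  0  0   3/5 ]
ρ4 := ρ4 − 3/5·ρ3
  [ 1  -3  0  2   1/5 ]
  [ 0   0  1  2  13/5 ]
  [ 0   0  0  0     1 ]
  [ 0   0  0  0     0 ]
ρ2 := ρ2 − 13/5·ρ3
  [ 1  -3  0  2  1/5 ]
  [ 0   0  1  2    0 ]
  [ 0   0  0  0    1 ]
  [ 0   0  0  0    0 ]
ρ1 := ρ1 − 1/5·ρ3
  [ 1  -3  0  2  0 ]
  [ 0   0  1  2  0 ]
  [ 0   0  0  0  1 ]
  [ 0   0  0  0  0 ]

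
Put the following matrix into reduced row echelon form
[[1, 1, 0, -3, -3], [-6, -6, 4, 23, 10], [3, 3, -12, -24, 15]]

r2 → r2 + 6·r1
r3 → r3 − 3·r1
r2 → 1/4·r2
r3 → r3 + 12·r2

[[1, 1, 0, -3, -3], [0, 0, 1, 5/4, -2], [0, 0, 0, 0, 0]]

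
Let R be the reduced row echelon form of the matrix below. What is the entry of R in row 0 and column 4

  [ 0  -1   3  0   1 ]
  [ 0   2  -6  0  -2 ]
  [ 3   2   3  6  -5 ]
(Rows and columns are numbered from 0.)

R1 <=> R3
  [ 3   2   3  6  -5 ]
  [ 0   2  -6  0  -2 ]
  [ 0  -1   3  0   1 ]
R1 → 1/3·R1
  [ 1  2/3   1  2  -5/3 ]
  [ 0    2  -6  0    -2 ]
  [ 0   -1   3  0     1 ]
R2 → 1/2·R2
  [ 1  2/3   1  2  -5/3 ]
  [ 0    1  -3  0    -1 ]
  [ 0   -1   3  0     1 ]
R3 → R3 + R2
  [ 1  2/3   1  2  -5/3 ]
  [ 0    1  -3  0    -1 ]
  [ 0    0   0  0     0 ]
R1 → R1 − 2/3·R2
  [ 1  0   3  2  -1 ]
  [ 0  1  -3  0  -1 ]
  [ 0  0   0  0   0 ]

-1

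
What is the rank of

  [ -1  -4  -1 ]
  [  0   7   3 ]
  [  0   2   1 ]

rank = 3

R1 ← -1·R1
  [ 1  4  1 ]
  [ 0  7  3 ]
  [ 0  2  1 ]
R2 ← 1/7·R2
  [ 1  4    1 ]
  [ 0  1  3/7 ]
  [ 0  2    1 ]
R3 ← R3 − 2·R2
  [ 1  4    1 ]
  [ 0  1  3/7 ]
  [ 0  0  1/7 ]
R3 ← 7·R3
  [ 1  4    1 ]
  [ 0  1  3/7 ]
  [ 0  0    1 ]
R2 ← R2 − 3/7·R3
  [ 1  4  1 ]
  [ 0  1  0 ]
  [ 0  0  1 ]
R1 ← R1 − R3
  [ 1  4  0 ]
  [ 0  1  0 ]
  [ 0  0  1 ]
R1 ← R1 − 4·R2
  [ 1  0  0 ]
  [ 0  1  0 ]
  [ 0  0  1 ]
The reduced form has 3 nonzero rows.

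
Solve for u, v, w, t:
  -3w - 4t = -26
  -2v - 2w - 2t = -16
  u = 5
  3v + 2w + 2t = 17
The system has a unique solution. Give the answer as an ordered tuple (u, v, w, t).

(5, 1, 2, 5)

Form the augmented matrix and row-reduce:
  [ 0   0  -3  -4  |  -26 ]
  [ 0  -2  -2  -2  |  -16 ]
  [ 1   0   0   0  |    5 ]
  [ 0   3   2   2  |   17 ]
Swap ρ1 and ρ3.
  [ 1   0   0   0  |    5 ]
  [ 0  -2  -2  -2  |  -16 ]
  [ 0   0  -3  -4  |  -26 ]
  [ 0   3   2   2  |   17 ]
Multiply ρ2 by -1/2.
  [ 1  0   0   0  |    5 ]
  [ 0  1   1   1  |    8 ]
  [ 0  0  -3  -4  |  -26 ]
  [ 0  3   2   2  |   17 ]
Subtract 3 times ρ2 from ρ4.
  [ 1  0   0   0  |    5 ]
  [ 0  1   1   1  |    8 ]
  [ 0  0  -3  -4  |  -26 ]
  [ 0  0  -1  -1  |   -7 ]
Multiply ρ3 by -1/3.
  [ 1  0   0    0  |     5 ]
  [ 0  1   1    1  |     8 ]
  [ 0  0   1  4/3  |  26/3 ]
  [ 0  0  -1   -1  |    -7 ]
Add ρ3 to ρ4.
  [ 1  0  0    0  |     5 ]
  [ 0  1  1    1  |     8 ]
  [ 0  0  1  4/3  |  26/3 ]
  [ 0  0  0  1/3  |   5/3 ]
Multiply ρ4 by 3.
  [ 1  0  0    0  |     5 ]
  [ 0  1  1    1  |     8 ]
  [ 0  0  1  4/3  |  26/3 ]
  [ 0  0  0    1  |     5 ]
Subtract 4/3 times ρ4 from ρ3.
  [ 1  0  0  0  |  5 ]
  [ 0  1  1  1  |  8 ]
  [ 0  0  1  0  |  2 ]
  [ 0  0  0  1  |  5 ]
Subtract ρ4 from ρ2.
  [ 1  0  0  0  |  5 ]
  [ 0  1  1  0  |  3 ]
  [ 0  0  1  0  |  2 ]
  [ 0  0  0  1  |  5 ]
Subtract ρ3 from ρ2.
  [ 1  0  0  0  |  5 ]
  [ 0  1  0  0  |  1 ]
  [ 0  0  1  0  |  2 ]
  [ 0  0  0  1  |  5 ]
Reading off the last column: u = 5, v = 1, w = 2, t = 5.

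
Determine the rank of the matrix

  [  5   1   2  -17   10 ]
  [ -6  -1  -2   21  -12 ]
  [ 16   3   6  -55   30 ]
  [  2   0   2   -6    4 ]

rank = 4

r1 ← 1/5·r1
  [  1  1/5  2/5  -17/5    2 ]
  [ -6   -1   -2     21  -12 ]
  [ 16    3    6    -55   30 ]
  [  2    0    2     -6    4 ]
r2 ← r2 + 6·r1
  [  1  1/5  2/5  -17/5   2 ]
  [  0  1/5  2/5    3/5   0 ]
  [ 16    3    6    -55  30 ]
  [  2    0    2     -6   4 ]
r3 ← r3 − 16·r1
  [ 1   1/5   2/5  -17/5   2 ]
  [ 0   1/5   2/5    3/5   0 ]
  [ 0  -1/5  -2/5   -3/5  -2 ]
  [ 2     0     2     -6   4 ]
r4 ← r4 − 2·r1
  [ 1   1/5   2/5  -17/5   2 ]
  [ 0   1/5   2/5    3/5   0 ]
  [ 0  -1/5  -2/5   -3/5  -2 ]
  [ 0  -2/5   6/5    4/5   0 ]
r2 ← 5·r2
  [ 1   1/5   2/5  -17/5   2 ]
  [ 0     1     2      3   0 ]
  [ 0  -1/5  -2/5   -3/5  -2 ]
  [ 0  -2/5   6/5    4/5   0 ]
r3 ← r3 + 1/5·r2
  [ 1   1/5  2/5  -17/5   2 ]
  [ 0     1    2      3   0 ]
  [ 0     0    0      0  -2 ]
  [ 0  -2/5  6/5    4/5   0 ]
r4 ← r4 + 2/5·r2
  [ 1  1/5  2/5  -17/5   2 ]
  [ 0    1    2      3   0 ]
  [ 0    0    0      0  -2 ]
  [ 0    0    2      2   0 ]
r3 <-> r4
  [ 1  1/5  2/5  -17/5   2 ]
  [ 0    1    2      3   0 ]
  [ 0    0    2      2   0 ]
  [ 0    0    0      0  -2 ]
r3 ← 1/2·r3
  [ 1  1/5  2/5  -17/5   2 ]
  [ 0    1    2      3   0 ]
  [ 0    0    1      1   0 ]
  [ 0    0    0      0  -2 ]
r4 ← -1/2·r4
  [ 1  1/5  2/5  -17/5  2 ]
  [ 0    1    2      3  0 ]
  [ 0    0    1      1  0 ]
  [ 0    0    0      0  1 ]
r1 ← r1 − 2·r4
  [ 1  1/5  2/5  -17/5  0 ]
  [ 0    1    2      3  0 ]
  [ 0    0    1      1  0 ]
  [ 0    0    0      0  1 ]
r2 ← r2 − 2·r3
  [ 1  1/5  2/5  -17/5  0 ]
  [ 0    1    0      1  0 ]
  [ 0    0    1      1  0 ]
  [ 0    0    0      0  1 ]
r1 ← r1 − 2/5·r3
  [ 1  1/5  0  -19/5  0 ]
  [ 0    1  0      1  0 ]
  [ 0    0  1      1  0 ]
  [ 0    0  0      0  1 ]
r1 ← r1 − 1/5·r2
  [ 1  0  0  -4  0 ]
  [ 0  1  0   1  0 ]
  [ 0  0  1   1  0 ]
  [ 0  0  0   0  1 ]
The reduced form has 4 nonzero rows.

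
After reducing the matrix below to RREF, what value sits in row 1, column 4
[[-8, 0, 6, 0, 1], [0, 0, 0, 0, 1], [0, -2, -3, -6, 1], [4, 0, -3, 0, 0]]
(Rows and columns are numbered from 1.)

Multiply R1 by -1/8.
  [ 1   0  -3/4   0  -1/8 ]
  [ 0   0     0   0     1 ]
  [ 0  -2    -3  -6     1 ]
  [ 4   0    -3   0     0 ]
Subtract 4 times R1 from R4.
  [ 1   0  -3/4   0  -1/8 ]
  [ 0   0     0   0     1 ]
  [ 0  -2    -3  -6     1 ]
  [ 0   0     0   0   1/2 ]
Swap R2 and R3.
  [ 1   0  -3/4   0  -1/8 ]
  [ 0  -2    -3  -6     1 ]
  [ 0   0     0   0     1 ]
  [ 0   0     0   0   1/2 ]
Multiply R2 by -1/2.
  [ 1  0  -3/4  0  -1/8 ]
  [ 0  1   3/2  3  -1/2 ]
  [ 0  0     0  0     1 ]
  [ 0  0     0  0   1/2 ]
Subtract 1/2 times R3 from R4.
  [ 1  0  -3/4  0  -1/8 ]
  [ 0  1   3/2  3  -1/2 ]
  [ 0  0     0  0     1 ]
  [ 0  0     0  0     0 ]
Add 1/2 times R3 to R2.
  [ 1  0  -3/4  0  -1/8 ]
  [ 0  1   3/2  3     0 ]
  [ 0  0     0  0     1 ]
  [ 0  0     0  0     0 ]
Add 1/8 times R3 to R1.
  [ 1  0  -3/4  0  0 ]
  [ 0  1   3/2  3  0 ]
  [ 0  0     0  0  1 ]
  [ 0  0     0  0  0 ]

0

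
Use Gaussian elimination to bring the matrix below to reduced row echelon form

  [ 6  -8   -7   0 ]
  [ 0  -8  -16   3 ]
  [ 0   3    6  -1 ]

[[1, 0, 3/2, 0], [0, 1, 2, 0], [0, 0, 0, 1]]

R1 -> 1/6·R1
  [ 1  -4/3  -7/6   0 ]
  [ 0    -8   -16   3 ]
  [ 0     3     6  -1 ]
R2 -> -1/8·R2
  [ 1  -4/3  -7/6     0 ]
  [ 0     1     2  -3/8 ]
  [ 0     3     6    -1 ]
R3 -> R3 − 3·R2
  [ 1  -4/3  -7/6     0 ]
  [ 0     1     2  -3/8 ]
  [ 0     0     0   1/8 ]
R3 -> 8·R3
  [ 1  -4/3  -7/6     0 ]
  [ 0     1     2  -3/8 ]
  [ 0     0     0     1 ]
R2 -> R2 + 3/8·R3
  [ 1  -4/3  -7/6  0 ]
  [ 0     1     2  0 ]
  [ 0     0     0  1 ]
R1 -> R1 + 4/3·R2
  [ 1  0  3/2  0 ]
  [ 0  1    2  0 ]
  [ 0  0    0  1 ]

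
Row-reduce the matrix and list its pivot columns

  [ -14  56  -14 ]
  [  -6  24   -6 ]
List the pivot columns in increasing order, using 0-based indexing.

0

Multiply R1 by -1/14.
  [  1  -4   1 ]
  [ -6  24  -6 ]
Add 6 times R1 to R2.
  [ 1  -4  1 ]
  [ 0   0  0 ]
Pivot columns are the columns containing a leading 1.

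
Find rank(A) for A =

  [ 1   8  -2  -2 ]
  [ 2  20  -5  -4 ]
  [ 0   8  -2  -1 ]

rank = 3

R2 := R2 − 2·R1
  [ 1  8  -2  -2 ]
  [ 0  4  -1   0 ]
  [ 0  8  -2  -1 ]
R2 := 1/4·R2
  [ 1  8    -2  -2 ]
  [ 0  1  -1/4   0 ]
  [ 0  8    -2  -1 ]
R3 := R3 − 8·R2
  [ 1  8    -2  -2 ]
  [ 0  1  -1/4   0 ]
  [ 0  0     0  -1 ]
R3 := -1·R3
  [ 1  8    -2  -2 ]
  [ 0  1  -1/4   0 ]
  [ 0  0     0   1 ]
R1 := R1 + 2·R3
  [ 1  8    -2  0 ]
  [ 0  1  -1/4  0 ]
  [ 0  0     0  1 ]
R1 := R1 − 8·R2
  [ 1  0     0  0 ]
  [ 0  1  -1/4  0 ]
  [ 0  0     0  1 ]
The reduced form has 3 nonzero rows.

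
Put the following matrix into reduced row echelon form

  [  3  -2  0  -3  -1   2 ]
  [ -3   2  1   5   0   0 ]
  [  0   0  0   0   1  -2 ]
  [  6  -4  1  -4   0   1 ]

R1 ← 1/3·R1
  [  1  -2/3  0  -1  -1/3  2/3 ]
  [ -3     2  1   5     0    0 ]
  [  0     0  0   0     1   -2 ]
  [  6    -4  1  -4     0    1 ]
R2 ← R2 + 3·R1
  [ 1  -2/3  0  -1  -1/3  2/3 ]
  [ 0     0  1   2    -1    2 ]
  [ 0     0  0   0     1   -2 ]
  [ 6    -4  1  -4     0    1 ]
R4 ← R4 − 6·R1
  [ 1  -2/3  0  -1  -1/3  2/3 ]
  [ 0     0  1   2    -1    2 ]
  [ 0     0  0   0     1   -2 ]
  [ 0     0  1   2     2   -3 ]
R4 ← R4 − R2
  [ 1  -2/3  0  -1  -1/3  2/3 ]
  [ 0     0  1   2    -1    2 ]
  [ 0     0  0   0     1   -2 ]
  [ 0     0  0   0     3   -5 ]
R4 ← R4 − 3·R3
  [ 1  -2/3  0  -1  -1/3  2/3 ]
  [ 0     0  1   2    -1    2 ]
  [ 0     0  0   0     1   -2 ]
  [ 0     0  0   0     0    1 ]
R3 ← R3 + 2·R4
  [ 1  -2/3  0  -1  -1/3  2/3 ]
  [ 0     0  1   2    -1    2 ]
  [ 0     0  0   0     1    0 ]
  [ 0     0  0   0     0    1 ]
R2 ← R2 − 2·R4
  [ 1  -2/3  0  -1  -1/3  2/3 ]
  [ 0     0  1   2    -1    0 ]
  [ 0     0  0   0     1    0 ]
  [ 0     0  0   0     0    1 ]
R1 ← R1 − 2/3·R4
  [ 1  -2/3  0  -1  -1/3  0 ]
  [ 0     0  1   2    -1  0 ]
  [ 0     0  0   0     1  0 ]
  [ 0     0  0   0     0  1 ]
R2 ← R2 + R3
  [ 1  -2/3  0  -1  -1/3  0 ]
  [ 0     0  1   2     0  0 ]
  [ 0     0  0   0     1  0 ]
  [ 0     0  0   0     0  1 ]
R1 ← R1 + 1/3·R3
  [ 1  -2/3  0  -1  0  0 ]
  [ 0     0  1   2  0  0 ]
  [ 0     0  0   0  1  0 ]
  [ 0     0  0   0  0  1 ]

[[1, -2/3, 0, -1, 0, 0], [0, 0, 1, 2, 0, 0], [0, 0, 0, 0, 1, 0], [0, 0, 0, 0, 0, 1]]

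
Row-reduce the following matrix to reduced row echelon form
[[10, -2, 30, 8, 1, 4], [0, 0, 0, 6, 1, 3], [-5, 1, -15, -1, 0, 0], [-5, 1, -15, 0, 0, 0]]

r1 → 1/10·r1
  [  1  -1/5    3  4/5  1/10  2/5 ]
  [  0     0    0    6     1    3 ]
  [ -5     1  -15   -1     0    0 ]
  [ -5     1  -15    0     0    0 ]
r3 → r3 + 5·r1
  [  1  -1/5    3  4/5  1/10  2/5 ]
  [  0     0    0    6     1    3 ]
  [  0     0    0    3   1/2    2 ]
  [ -5     1  -15    0     0    0 ]
r4 → r4 + 5·r1
  [ 1  -1/5  3  4/5  1/10  2/5 ]
  [ 0     0  0    6     1    3 ]
  [ 0     0  0    3   1/2    2 ]
  [ 0     0  0    4   1/2    2 ]
r2 → 1/6·r2
  [ 1  -1/5  3  4/5  1/10  2/5 ]
  [ 0     0  0    1   1/6  1/2 ]
  [ 0     0  0    3   1/2    2 ]
  [ 0     0  0    4   1/2    2 ]
r3 → r3 − 3·r2
  [ 1  -1/5  3  4/5  1/10  2/5 ]
  [ 0     0  0    1   1/6  1/2 ]
  [ 0     0  0    0     0  1/2 ]
  [ 0     0  0    4   1/2    2 ]
r4 → r4 − 4·r2
  [ 1  -1/5  3  4/5  1/10  2/5 ]
  [ 0     0  0    1   1/6  1/2 ]
  [ 0     0  0    0     0  1/2 ]
  [ 0     0  0    0  -1/6    0 ]
r3 <=> r4
  [ 1  -1/5  3  4/5  1/10  2/5 ]
  [ 0     0  0    1   1/6  1/2 ]
  [ 0     0  0    0  -1/6    0 ]
  [ 0     0  0    0     0  1/2 ]
r3 → -6·r3
  [ 1  -1/5  3  4/5  1/10  2/5 ]
  [ 0     0  0    1   1/6  1/2 ]
  [ 0     0  0    0     1    0 ]
  [ 0     0  0    0     0  1/2 ]
r4 → 2·r4
  [ 1  -1/5  3  4/5  1/10  2/5 ]
  [ 0     0  0    1   1/6  1/2 ]
  [ 0     0  0    0     1    0 ]
  [ 0     0  0    0     0    1 ]
r2 → r2 − 1/2·r4
  [ 1  -1/5  3  4/5  1/10  2/5 ]
  [ 0     0  0    1   1/6    0 ]
  [ 0     0  0    0     1    0 ]
  [ 0     0  0    0     0    1 ]
r1 → r1 − 2/5·r4
  [ 1  -1/5  3  4/5  1/10  0 ]
  [ 0     0  0    1   1/6  0 ]
  [ 0     0  0    0     1  0 ]
  [ 0     0  0    0     0  1 ]
r2 → r2 − 1/6·r3
  [ 1  -1/5  3  4/5  1/10  0 ]
  [ 0     0  0    1     0  0 ]
  [ 0     0  0    0     1  0 ]
  [ 0     0  0    0     0  1 ]
r1 → r1 − 1/10·r3
  [ 1  -1/5  3  4/5  0  0 ]
  [ 0     0  0    1  0  0 ]
  [ 0     0  0    0  1  0 ]
  [ 0     0  0    0  0  1 ]
r1 → r1 − 4/5·r2
  [ 1  -1/5  3  0  0  0 ]
  [ 0     0  0  1  0  0 ]
  [ 0     0  0  0  1  0 ]
  [ 0     0  0  0  0  1 ]

[[1, -1/5, 3, 0, 0, 0], [0, 0, 0, 1, 0, 0], [0, 0, 0, 0, 1, 0], [0, 0, 0, 0, 0, 1]]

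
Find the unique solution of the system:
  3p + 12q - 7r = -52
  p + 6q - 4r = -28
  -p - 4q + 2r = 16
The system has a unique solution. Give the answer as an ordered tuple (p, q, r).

(0, -2, 4)

Form the augmented matrix and row-reduce:
  [  3  12  -7  |  -52 ]
  [  1   6  -4  |  -28 ]
  [ -1  -4   2  |   16 ]
Multiply r1 by 1/3.
  [  1   4  -7/3  |  -52/3 ]
  [  1   6    -4  |    -28 ]
  [ -1  -4     2  |     16 ]
Subtract r1 from r2.
  [  1   4  -7/3  |  -52/3 ]
  [  0   2  -5/3  |  -32/3 ]
  [ -1  -4     2  |     16 ]
Add r1 to r3.
  [ 1  4  -7/3  |  -52/3 ]
  [ 0  2  -5/3  |  -32/3 ]
  [ 0  0  -1/3  |   -4/3 ]
Multiply r2 by 1/2.
  [ 1  4  -7/3  |  -52/3 ]
  [ 0  1  -5/6  |  -16/3 ]
  [ 0  0  -1/3  |   -4/3 ]
Multiply r3 by -3.
  [ 1  4  -7/3  |  -52/3 ]
  [ 0  1  -5/6  |  -16/3 ]
  [ 0  0     1  |      4 ]
Add 5/6 times r3 to r2.
  [ 1  4  -7/3  |  -52/3 ]
  [ 0  1     0  |     -2 ]
  [ 0  0     1  |      4 ]
Add 7/3 times r3 to r1.
  [ 1  4  0  |  -8 ]
  [ 0  1  0  |  -2 ]
  [ 0  0  1  |   4 ]
Subtract 4 times r2 from r1.
  [ 1  0  0  |   0 ]
  [ 0  1  0  |  -2 ]
  [ 0  0  1  |   4 ]
Reading off the last column: p = 0, q = -2, r = 4.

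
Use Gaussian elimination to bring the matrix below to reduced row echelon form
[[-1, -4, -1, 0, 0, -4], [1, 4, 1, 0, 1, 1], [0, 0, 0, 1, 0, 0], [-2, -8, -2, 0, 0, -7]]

[[1, 4, 1, 0, 0, 0], [0, 0, 0, 1, 0, 0], [0, 0, 0, 0, 1, 0], [0, 0, 0, 0, 0, 1]]

r1 → -1·r1
  [  1   4   1  0  0   4 ]
  [  1   4   1  0  1   1 ]
  [  0   0   0  1  0   0 ]
  [ -2  -8  -2  0  0  -7 ]
r2 → r2 − r1
  [  1   4   1  0  0   4 ]
  [  0   0   0  0  1  -3 ]
  [  0   0   0  1  0   0 ]
  [ -2  -8  -2  0  0  -7 ]
r4 → r4 + 2·r1
  [ 1  4  1  0  0   4 ]
  [ 0  0  0  0  1  -3 ]
  [ 0  0  0  1  0   0 ]
  [ 0  0  0  0  0   1 ]
r2 <=> r3
  [ 1  4  1  0  0   4 ]
  [ 0  0  0  1  0   0 ]
  [ 0  0  0  0  1  -3 ]
  [ 0  0  0  0  0   1 ]
r3 → r3 + 3·r4
  [ 1  4  1  0  0  4 ]
  [ 0  0  0  1  0  0 ]
  [ 0  0  0  0  1  0 ]
  [ 0  0  0  0  0  1 ]
r1 → r1 − 4·r4
  [ 1  4  1  0  0  0 ]
  [ 0  0  0  1  0  0 ]
  [ 0  0  0  0  1  0 ]
  [ 0  0  0  0  0  1 ]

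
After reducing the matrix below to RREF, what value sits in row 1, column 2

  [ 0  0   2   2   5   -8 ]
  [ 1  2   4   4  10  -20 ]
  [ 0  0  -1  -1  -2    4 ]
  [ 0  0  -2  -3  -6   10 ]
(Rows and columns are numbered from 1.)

2

R1 ↔ R2
  [ 1  2   4   4  10  -20 ]
  [ 0  0   2   2   5   -8 ]
  [ 0  0  -1  -1  -2    4 ]
  [ 0  0  -2  -3  -6   10 ]
R2 ← 1/2·R2
  [ 1  2   4   4   10  -20 ]
  [ 0  0   1   1  5/2   -4 ]
  [ 0  0  -1  -1   -2    4 ]
  [ 0  0  -2  -3   -6   10 ]
R3 ← R3 + R2
  [ 1  2   4   4   10  -20 ]
  [ 0  0   1   1  5/2   -4 ]
  [ 0  0   0   0  1/2    0 ]
  [ 0  0  -2  -3   -6   10 ]
R4 ← R4 + 2·R2
  [ 1  2  4   4   10  -20 ]
  [ 0  0  1   1  5/2   -4 ]
  [ 0  0  0   0  1/2    0 ]
  [ 0  0  0  -1   -1    2 ]
R3 ↔ R4
  [ 1  2  4   4   10  -20 ]
  [ 0  0  1   1  5/2   -4 ]
  [ 0  0  0  -1   -1    2 ]
  [ 0  0  0   0  1/2    0 ]
R3 ← -1·R3
  [ 1  2  4  4   10  -20 ]
  [ 0  0  1  1  5/2   -4 ]
  [ 0  0  0  1    1   -2 ]
  [ 0  0  0  0  1/2    0 ]
R4 ← 2·R4
  [ 1  2  4  4   10  -20 ]
  [ 0  0  1  1  5/2   -4 ]
  [ 0  0  0  1    1   -2 ]
  [ 0  0  0  0    1    0 ]
R3 ← R3 − R4
  [ 1  2  4  4   10  -20 ]
  [ 0  0  1  1  5/2   -4 ]
  [ 0  0  0  1    0   -2 ]
  [ 0  0  0  0    1    0 ]
R2 ← R2 − 5/2·R4
  [ 1  2  4  4  10  -20 ]
  [ 0  0  1  1   0   -4 ]
  [ 0  0  0  1   0   -2 ]
  [ 0  0  0  0   1    0 ]
R1 ← R1 − 10·R4
  [ 1  2  4  4  0  -20 ]
  [ 0  0  1  1  0   -4 ]
  [ 0  0  0  1  0   -2 ]
  [ 0  0  0  0  1    0 ]
R2 ← R2 − R3
  [ 1  2  4  4  0  -20 ]
  [ 0  0  1  0  0   -2 ]
  [ 0  0  0  1  0   -2 ]
  [ 0  0  0  0  1    0 ]
R1 ← R1 − 4·R3
  [ 1  2  4  0  0  -12 ]
  [ 0  0  1  0  0   -2 ]
  [ 0  0  0  1  0   -2 ]
  [ 0  0  0  0  1    0 ]
R1 ← R1 − 4·R2
  [ 1  2  0  0  0  -4 ]
  [ 0  0  1  0  0  -2 ]
  [ 0  0  0  1  0  -2 ]
  [ 0  0  0  0  1   0 ]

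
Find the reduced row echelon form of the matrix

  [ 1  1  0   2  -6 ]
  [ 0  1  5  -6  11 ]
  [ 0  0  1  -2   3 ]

ρ2 -> ρ2 − 5·ρ3
  [ 1  1  0   2  -6 ]
  [ 0  1  0   4  -4 ]
  [ 0  0  1  -2   3 ]
ρ1 -> ρ1 − ρ2
  [ 1  0  0  -2  -2 ]
  [ 0  1  0   4  -4 ]
  [ 0  0  1  -2   3 ]

[[1, 0, 0, -2, -2], [0, 1, 0, 4, -4], [0, 0, 1, -2, 3]]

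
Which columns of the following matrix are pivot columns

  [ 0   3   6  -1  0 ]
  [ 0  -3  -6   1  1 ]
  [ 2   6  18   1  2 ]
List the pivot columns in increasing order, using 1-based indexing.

ρ1 ↔ ρ3
  [ 2   6  18   1  2 ]
  [ 0  -3  -6   1  1 ]
  [ 0   3   6  -1  0 ]
ρ1 ← 1/2·ρ1
  [ 1   3   9  1/2  1 ]
  [ 0  -3  -6    1  1 ]
  [ 0   3   6   -1  0 ]
ρ2 ← -1/3·ρ2
  [ 1  3  9   1/2     1 ]
  [ 0  1  2  -1/3  -1/3 ]
  [ 0  3  6    -1     0 ]
ρ3 ← ρ3 − 3·ρ2
  [ 1  3  9   1/2     1 ]
  [ 0  1  2  -1/3  -1/3 ]
  [ 0  0  0     0     1 ]
ρ2 ← ρ2 + 1/3·ρ3
  [ 1  3  9   1/2  1 ]
  [ 0  1  2  -1/3  0 ]
  [ 0  0  0     0  1 ]
ρ1 ← ρ1 − ρ3
  [ 1  3  9   1/2  0 ]
  [ 0  1  2  -1/3  0 ]
  [ 0  0  0     0  1 ]
ρ1 ← ρ1 − 3·ρ2
  [ 1  0  3   3/2  0 ]
  [ 0  1  2  -1/3  0 ]
  [ 0  0  0     0  1 ]
Pivot columns are the columns containing a leading 1.

1, 2, 5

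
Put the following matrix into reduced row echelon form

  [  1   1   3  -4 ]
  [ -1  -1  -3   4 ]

r2 -> r2 + r1
  [ 1  1  3  -4 ]
  [ 0  0  0   0 ]

[[1, 1, 3, -4], [0, 0, 0, 0]]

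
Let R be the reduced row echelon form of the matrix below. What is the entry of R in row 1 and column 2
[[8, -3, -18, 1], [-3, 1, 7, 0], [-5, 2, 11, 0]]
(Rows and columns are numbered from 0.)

-2

ρ1 -> 1/8·ρ1
  [  1  -3/8  -9/4  1/8 ]
  [ -3     1     7    0 ]
  [ -5     2    11    0 ]
ρ2 -> ρ2 + 3·ρ1
  [  1  -3/8  -9/4  1/8 ]
  [  0  -1/8   1/4  3/8 ]
  [ -5     2    11    0 ]
ρ3 -> ρ3 + 5·ρ1
  [ 1  -3/8  -9/4  1/8 ]
  [ 0  -1/8   1/4  3/8 ]
  [ 0   1/8  -1/4  5/8 ]
ρ2 -> -8·ρ2
  [ 1  -3/8  -9/4  1/8 ]
  [ 0     1    -2   -3 ]
  [ 0   1/8  -1/4  5/8 ]
ρ3 -> ρ3 − 1/8·ρ2
  [ 1  -3/8  -9/4  1/8 ]
  [ 0     1    -2   -3 ]
  [ 0     0     0    1 ]
ρ2 -> ρ2 + 3·ρ3
  [ 1  -3/8  -9/4  1/8 ]
  [ 0     1    -2    0 ]
  [ 0     0     0    1 ]
ρ1 -> ρ1 − 1/8·ρ3
  [ 1  -3/8  -9/4  0 ]
  [ 0     1    -2  0 ]
  [ 0     0     0  1 ]
ρ1 -> ρ1 + 3/8·ρ2
  [ 1  0  -3  0 ]
  [ 0  1  -2  0 ]
  [ 0  0   0  1 ]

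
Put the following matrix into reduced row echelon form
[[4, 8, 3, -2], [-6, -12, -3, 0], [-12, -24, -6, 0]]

Multiply ρ1 by 1/4.
Add 6 times ρ1 to ρ2.
Add 12 times ρ1 to ρ3.
Multiply ρ2 by 2/3.
Subtract 3 times ρ2 from ρ3.
Subtract 3/4 times ρ2 from ρ1.

[[1, 2, 0, 1], [0, 0, 1, -2], [0, 0, 0, 0]]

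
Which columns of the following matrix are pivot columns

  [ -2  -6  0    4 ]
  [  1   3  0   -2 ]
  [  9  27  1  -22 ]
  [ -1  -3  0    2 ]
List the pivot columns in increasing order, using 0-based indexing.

R1 := -1/2·R1
  [  1   3  0   -2 ]
  [  1   3  0   -2 ]
  [  9  27  1  -22 ]
  [ -1  -3  0    2 ]
R2 := R2 − R1
  [  1   3  0   -2 ]
  [  0   0  0    0 ]
  [  9  27  1  -22 ]
  [ -1  -3  0    2 ]
R3 := R3 − 9·R1
  [  1   3  0  -2 ]
  [  0   0  0   0 ]
  [  0   0  1  -4 ]
  [ -1  -3  0   2 ]
R4 := R4 + R1
  [ 1  3  0  -2 ]
  [ 0  0  0   0 ]
  [ 0  0  1  -4 ]
  [ 0  0  0   0 ]
R2 <=> R3
  [ 1  3  0  -2 ]
  [ 0  0  1  -4 ]
  [ 0  0  0   0 ]
  [ 0  0  0   0 ]
Pivot columns are the columns containing a leading 1.

0, 2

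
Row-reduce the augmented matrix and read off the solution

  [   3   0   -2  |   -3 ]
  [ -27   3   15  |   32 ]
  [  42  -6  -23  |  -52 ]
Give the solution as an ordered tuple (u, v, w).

(-1, 5/3, 0)

r1 → 1/3·r1
  [   1   0  -2/3  |   -1 ]
  [ -27   3    15  |   32 ]
  [  42  -6   -23  |  -52 ]
r2 → r2 + 27·r1
  [  1   0  -2/3  |   -1 ]
  [  0   3    -3  |    5 ]
  [ 42  -6   -23  |  -52 ]
r3 → r3 − 42·r1
  [ 1   0  -2/3  |   -1 ]
  [ 0   3    -3  |    5 ]
  [ 0  -6     5  |  -10 ]
r2 → 1/3·r2
  [ 1   0  -2/3  |   -1 ]
  [ 0   1    -1  |  5/3 ]
  [ 0  -6     5  |  -10 ]
r3 → r3 + 6·r2
  [ 1  0  -2/3  |   -1 ]
  [ 0  1    -1  |  5/3 ]
  [ 0  0    -1  |    0 ]
r3 → -1·r3
  [ 1  0  -2/3  |   -1 ]
  [ 0  1    -1  |  5/3 ]
  [ 0  0     1  |    0 ]
r2 → r2 + r3
  [ 1  0  -2/3  |   -1 ]
  [ 0  1     0  |  5/3 ]
  [ 0  0     1  |    0 ]
r1 → r1 + 2/3·r3
  [ 1  0  0  |   -1 ]
  [ 0  1  0  |  5/3 ]
  [ 0  0  1  |    0 ]
Reading off the last column: u = -1, v = 5/3, w = 0.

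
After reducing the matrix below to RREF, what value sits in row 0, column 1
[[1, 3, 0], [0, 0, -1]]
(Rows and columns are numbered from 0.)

3

R2 → -1·R2
  [ 1  3  0 ]
  [ 0  0  1 ]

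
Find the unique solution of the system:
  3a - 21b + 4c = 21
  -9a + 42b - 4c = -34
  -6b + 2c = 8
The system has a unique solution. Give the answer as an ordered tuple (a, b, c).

(-4/3, -1, 1)

Form the augmented matrix and row-reduce:
  [  3  -21   4  |   21 ]
  [ -9   42  -4  |  -34 ]
  [  0   -6   2  |    8 ]
Multiply R1 by 1/3.
  [  1  -7  4/3  |    7 ]
  [ -9  42   -4  |  -34 ]
  [  0  -6    2  |    8 ]
Add 9 times R1 to R2.
  [ 1   -7  4/3  |   7 ]
  [ 0  -21    8  |  29 ]
  [ 0   -6    2  |   8 ]
Multiply R2 by -1/21.
  [ 1  -7    4/3  |       7 ]
  [ 0   1  -8/21  |  -29/21 ]
  [ 0  -6      2  |       8 ]
Add 6 times R2 to R3.
  [ 1  -7    4/3  |       7 ]
  [ 0   1  -8/21  |  -29/21 ]
  [ 0   0   -2/7  |    -2/7 ]
Multiply R3 by -7/2.
  [ 1  -7    4/3  |       7 ]
  [ 0   1  -8/21  |  -29/21 ]
  [ 0   0      1  |       1 ]
Add 8/21 times R3 to R2.
  [ 1  -7  4/3  |   7 ]
  [ 0   1    0  |  -1 ]
  [ 0   0    1  |   1 ]
Subtract 4/3 times R3 from R1.
  [ 1  -7  0  |  17/3 ]
  [ 0   1  0  |    -1 ]
  [ 0   0  1  |     1 ]
Add 7 times R2 to R1.
  [ 1  0  0  |  -4/3 ]
  [ 0  1  0  |    -1 ]
  [ 0  0  1  |     1 ]
Reading off the last column: a = -4/3, b = -1, c = 1.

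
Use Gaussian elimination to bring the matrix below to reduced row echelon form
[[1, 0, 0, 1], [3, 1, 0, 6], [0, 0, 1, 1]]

Subtract 3 times R1 from R2.
  [ 1  0  0  1 ]
  [ 0  1  0  3 ]
  [ 0  0  1  1 ]

[[1, 0, 0, 1], [0, 1, 0, 3], [0, 0, 1, 1]]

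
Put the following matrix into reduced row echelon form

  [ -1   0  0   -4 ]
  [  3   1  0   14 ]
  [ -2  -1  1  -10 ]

r1 := -1·r1
  [  1   0  0    4 ]
  [  3   1  0   14 ]
  [ -2  -1  1  -10 ]
r2 := r2 − 3·r1
  [  1   0  0    4 ]
  [  0   1  0    2 ]
  [ -2  -1  1  -10 ]
r3 := r3 + 2·r1
  [ 1   0  0   4 ]
  [ 0   1  0   2 ]
  [ 0  -1  1  -2 ]
r3 := r3 + r2
  [ 1  0  0  4 ]
  [ 0  1  0  2 ]
  [ 0  0  1  0 ]

[[1, 0, 0, 4], [0, 1, 0, 2], [0, 0, 1, 0]]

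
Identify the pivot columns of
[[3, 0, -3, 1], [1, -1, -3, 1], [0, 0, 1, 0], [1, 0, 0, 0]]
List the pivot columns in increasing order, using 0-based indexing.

0, 1, 2, 3

R1 ← 1/3·R1
R2 ← R2 − R1
R4 ← R4 − R1
R2 ← -1·R2
R4 ← R4 − R3
R4 ← -3·R4
R2 ← R2 + 2/3·R4
R1 ← R1 − 1/3·R4
R2 ← R2 − 2·R3
R1 ← R1 + R3
Pivot columns are the columns containing a leading 1.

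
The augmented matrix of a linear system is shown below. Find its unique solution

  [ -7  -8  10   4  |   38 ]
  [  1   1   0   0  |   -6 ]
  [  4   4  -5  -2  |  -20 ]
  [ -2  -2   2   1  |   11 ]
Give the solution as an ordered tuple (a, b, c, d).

R1 → -1/7·R1
  [  1  8/7  -10/7  -4/7  |  -38/7 ]
  [  1    1      0     0  |     -6 ]
  [  4    4     -5    -2  |    -20 ]
  [ -2   -2      2     1  |     11 ]
R2 → R2 − R1
  [  1   8/7  -10/7  -4/7  |  -38/7 ]
  [  0  -1/7   10/7   4/7  |   -4/7 ]
  [  4     4     -5    -2  |    -20 ]
  [ -2    -2      2     1  |     11 ]
R3 → R3 − 4·R1
  [  1   8/7  -10/7  -4/7  |  -38/7 ]
  [  0  -1/7   10/7   4/7  |   -4/7 ]
  [  0  -4/7    5/7   2/7  |   12/7 ]
  [ -2    -2      2     1  |     11 ]
R4 → R4 + 2·R1
  [ 1   8/7  -10/7  -4/7  |  -38/7 ]
  [ 0  -1/7   10/7   4/7  |   -4/7 ]
  [ 0  -4/7    5/7   2/7  |   12/7 ]
  [ 0   2/7   -6/7  -1/7  |    1/7 ]
R2 → -7·R2
  [ 1   8/7  -10/7  -4/7  |  -38/7 ]
  [ 0     1    -10    -4  |      4 ]
  [ 0  -4/7    5/7   2/7  |   12/7 ]
  [ 0   2/7   -6/7  -1/7  |    1/7 ]
R3 → R3 + 4/7·R2
  [ 1  8/7  -10/7  -4/7  |  -38/7 ]
  [ 0    1    -10    -4  |      4 ]
  [ 0    0     -5    -2  |      4 ]
  [ 0  2/7   -6/7  -1/7  |    1/7 ]
R4 → R4 − 2/7·R2
  [ 1  8/7  -10/7  -4/7  |  -38/7 ]
  [ 0    1    -10    -4  |      4 ]
  [ 0    0     -5    -2  |      4 ]
  [ 0    0      2     1  |     -1 ]
R3 → -1/5·R3
  [ 1  8/7  -10/7  -4/7  |  -38/7 ]
  [ 0    1    -10    -4  |      4 ]
  [ 0    0      1   2/5  |   -4/5 ]
  [ 0    0      2     1  |     -1 ]
R4 → R4 − 2·R3
  [ 1  8/7  -10/7  -4/7  |  -38/7 ]
  [ 0    1    -10    -4  |      4 ]
  [ 0    0      1   2/5  |   -4/5 ]
  [ 0    0      0   1/5  |    3/5 ]
R4 → 5·R4
  [ 1  8/7  -10/7  -4/7  |  -38/7 ]
  [ 0    1    -10    -4  |      4 ]
  [ 0    0      1   2/5  |   -4/5 ]
  [ 0    0      0     1  |      3 ]
R3 → R3 − 2/5·R4
  [ 1  8/7  -10/7  -4/7  |  -38/7 ]
  [ 0    1    -10    -4  |      4 ]
  [ 0    0      1     0  |     -2 ]
  [ 0    0      0     1  |      3 ]
R2 → R2 + 4·R4
  [ 1  8/7  -10/7  -4/7  |  -38/7 ]
  [ 0    1    -10     0  |     16 ]
  [ 0    0      1     0  |     -2 ]
  [ 0    0      0     1  |      3 ]
R1 → R1 + 4/7·R4
  [ 1  8/7  -10/7  0  |  -26/7 ]
  [ 0    1    -10  0  |     16 ]
  [ 0    0      1  0  |     -2 ]
  [ 0    0      0  1  |      3 ]
R2 → R2 + 10·R3
  [ 1  8/7  -10/7  0  |  -26/7 ]
  [ 0    1      0  0  |     -4 ]
  [ 0    0      1  0  |     -2 ]
  [ 0    0      0  1  |      3 ]
R1 → R1 + 10/7·R3
  [ 1  8/7  0  0  |  -46/7 ]
  [ 0    1  0  0  |     -4 ]
  [ 0    0  1  0  |     -2 ]
  [ 0    0  0  1  |      3 ]
R1 → R1 − 8/7·R2
  [ 1  0  0  0  |  -2 ]
  [ 0  1  0  0  |  -4 ]
  [ 0  0  1  0  |  -2 ]
  [ 0  0  0  1  |   3 ]
Reading off the last column: a = -2, b = -4, c = -2, d = 3.

(-2, -4, -2, 3)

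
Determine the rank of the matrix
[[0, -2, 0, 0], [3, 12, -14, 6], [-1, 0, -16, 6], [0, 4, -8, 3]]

Swap R1 and R2.
Multiply R1 by 1/3.
Add R1 to R3.
Multiply R2 by -1/2.
Subtract 4 times R2 from R3.
Subtract 4 times R2 from R4.
Multiply R3 by -3/62.
Add 8 times R3 to R4.
Multiply R4 by -31/3.
Add 12/31 times R4 to R3.
Subtract 2 times R4 from R1.
Add 14/3 times R3 to R1.
Subtract 4 times R2 from R1.
The reduced form has 4 nonzero rows.

rank = 4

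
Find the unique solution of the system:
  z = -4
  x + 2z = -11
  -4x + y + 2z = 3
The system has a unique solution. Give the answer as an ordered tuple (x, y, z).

(-3, -1, -4)

Form the augmented matrix and row-reduce:
  [  0  0  1  |   -4 ]
  [  1  0  2  |  -11 ]
  [ -4  1  2  |    3 ]
ρ1 <-> ρ2
  [  1  0  2  |  -11 ]
  [  0  0  1  |   -4 ]
  [ -4  1  2  |    3 ]
ρ3 → ρ3 + 4·ρ1
  [ 1  0   2  |  -11 ]
  [ 0  0   1  |   -4 ]
  [ 0  1  10  |  -41 ]
ρ2 <-> ρ3
  [ 1  0   2  |  -11 ]
  [ 0  1  10  |  -41 ]
  [ 0  0   1  |   -4 ]
ρ2 → ρ2 − 10·ρ3
  [ 1  0  2  |  -11 ]
  [ 0  1  0  |   -1 ]
  [ 0  0  1  |   -4 ]
ρ1 → ρ1 − 2·ρ3
  [ 1  0  0  |  -3 ]
  [ 0  1  0  |  -1 ]
  [ 0  0  1  |  -4 ]
Reading off the last column: x = -3, y = -1, z = -4.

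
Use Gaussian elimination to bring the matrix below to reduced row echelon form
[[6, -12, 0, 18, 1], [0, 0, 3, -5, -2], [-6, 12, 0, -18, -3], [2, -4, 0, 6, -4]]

[[1, -2, 0, 3, 0], [0, 0, 1, -5/3, 0], [0, 0, 0, 0, 1], [0, 0, 0, 0, 0]]

Multiply ρ1 by 1/6.
  [  1  -2  0    3  1/6 ]
  [  0   0  3   -5   -2 ]
  [ -6  12  0  -18   -3 ]
  [  2  -4  0    6   -4 ]
Add 6 times ρ1 to ρ3.
  [ 1  -2  0   3  1/6 ]
  [ 0   0  3  -5   -2 ]
  [ 0   0  0   0   -2 ]
  [ 2  -4  0   6   -4 ]
Subtract 2 times ρ1 from ρ4.
  [ 1  -2  0   3    1/6 ]
  [ 0   0  3  -5     -2 ]
  [ 0   0  0   0     -2 ]
  [ 0   0  0   0  -13/3 ]
Multiply ρ2 by 1/3.
  [ 1  -2  0     3    1/6 ]
  [ 0   0  1  -5/3   -2/3 ]
  [ 0   0  0     0     -2 ]
  [ 0   0  0     0  -13/3 ]
Multiply ρ3 by -1/2.
  [ 1  -2  0     3    1/6 ]
  [ 0   0  1  -5/3   -2/3 ]
  [ 0   0  0     0      1 ]
  [ 0   0  0     0  -13/3 ]
Add 13/3 times ρ3 to ρ4.
  [ 1  -2  0     3   1/6 ]
  [ 0   0  1  -5/3  -2/3 ]
  [ 0   0  0     0     1 ]
  [ 0   0  0     0     0 ]
Add 2/3 times ρ3 to ρ2.
  [ 1  -2  0     3  1/6 ]
  [ 0   0  1  -5/3    0 ]
  [ 0   0  0     0    1 ]
  [ 0   0  0     0    0 ]
Subtract 1/6 times ρ3 from ρ1.
  [ 1  -2  0     3  0 ]
  [ 0   0  1  -5/3  0 ]
  [ 0   0  0     0  1 ]
  [ 0   0  0     0  0 ]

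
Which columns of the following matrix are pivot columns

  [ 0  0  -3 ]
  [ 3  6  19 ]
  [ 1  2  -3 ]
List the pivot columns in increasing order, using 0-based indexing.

0, 2

ρ1 <=> ρ2
  [ 3  6  19 ]
  [ 0  0  -3 ]
  [ 1  2  -3 ]
ρ1 ← 1/3·ρ1
  [ 1  2  19/3 ]
  [ 0  0    -3 ]
  [ 1  2    -3 ]
ρ3 ← ρ3 − ρ1
  [ 1  2   19/3 ]
  [ 0  0     -3 ]
  [ 0  0  -28/3 ]
ρ2 ← -1/3·ρ2
  [ 1  2   19/3 ]
  [ 0  0      1 ]
  [ 0  0  -28/3 ]
ρ3 ← ρ3 + 28/3·ρ2
  [ 1  2  19/3 ]
  [ 0  0     1 ]
  [ 0  0     0 ]
ρ1 ← ρ1 − 19/3·ρ2
  [ 1  2  0 ]
  [ 0  0  1 ]
  [ 0  0  0 ]
Pivot columns are the columns containing a leading 1.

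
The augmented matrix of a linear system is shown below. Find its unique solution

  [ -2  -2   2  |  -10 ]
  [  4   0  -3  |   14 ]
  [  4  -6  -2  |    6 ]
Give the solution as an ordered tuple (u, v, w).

ρ1 := -1/2·ρ1
  [ 1   1  -1  |   5 ]
  [ 4   0  -3  |  14 ]
  [ 4  -6  -2  |   6 ]
ρ2 := ρ2 − 4·ρ1
  [ 1   1  -1  |   5 ]
  [ 0  -4   1  |  -6 ]
  [ 4  -6  -2  |   6 ]
ρ3 := ρ3 − 4·ρ1
  [ 1    1  -1  |    5 ]
  [ 0   -4   1  |   -6 ]
  [ 0  -10   2  |  -14 ]
ρ2 := -1/4·ρ2
  [ 1    1    -1  |    5 ]
  [ 0    1  -1/4  |  3/2 ]
  [ 0  -10     2  |  -14 ]
ρ3 := ρ3 + 10·ρ2
  [ 1  1    -1  |    5 ]
  [ 0  1  -1/4  |  3/2 ]
  [ 0  0  -1/2  |    1 ]
ρ3 := -2·ρ3
  [ 1  1    -1  |    5 ]
  [ 0  1  -1/4  |  3/2 ]
  [ 0  0     1  |   -2 ]
ρ2 := ρ2 + 1/4·ρ3
  [ 1  1  -1  |   5 ]
  [ 0  1   0  |   1 ]
  [ 0  0   1  |  -2 ]
ρ1 := ρ1 + ρ3
  [ 1  1  0  |   3 ]
  [ 0  1  0  |   1 ]
  [ 0  0  1  |  -2 ]
ρ1 := ρ1 − ρ2
  [ 1  0  0  |   2 ]
  [ 0  1  0  |   1 ]
  [ 0  0  1  |  -2 ]
Reading off the last column: u = 2, v = 1, w = -2.

(2, 1, -2)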